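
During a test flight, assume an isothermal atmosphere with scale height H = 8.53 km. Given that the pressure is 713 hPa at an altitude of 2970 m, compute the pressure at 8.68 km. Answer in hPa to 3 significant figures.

P ≈ 365 hPa

Between two levels, P₂ = P₁ exp(−Δz/H) with Δz = z₂ − z₁.
Δz = 8680.0 − 2970.0 = 5710.0 m; Δz/H = 5710.0/8530.0 = 0.66940.
P₂ = 713 × exp(−0.66940) = 713 × 0.51202 = 365.07 hPa.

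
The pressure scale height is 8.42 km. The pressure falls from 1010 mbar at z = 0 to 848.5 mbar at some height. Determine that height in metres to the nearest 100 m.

z ≈ 1500 m

Invert the barometric formula: z = H ln(P₀/P).
P₀/P = 1010/848.5 = 1.1903; ln(1.1903) = 0.17421.
z = 8420.0 × 0.17421 = 1466.8 m.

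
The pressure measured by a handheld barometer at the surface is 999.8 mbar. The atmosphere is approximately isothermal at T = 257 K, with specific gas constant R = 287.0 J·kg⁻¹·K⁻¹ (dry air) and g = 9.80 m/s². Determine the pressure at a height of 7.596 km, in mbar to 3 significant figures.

Scale height: H = RT/g = 287.0 × 257 / 9.80 = 7526.4 m.
Barometric formula: P = P₀ exp(−z/H).
z/H = 7596.0/7526.4 = 1.0092; exp(−1.0092) = 0.36451.
P = 999.8 × 0.36451 = 364.44 mbar.

P ≈ 364 mbar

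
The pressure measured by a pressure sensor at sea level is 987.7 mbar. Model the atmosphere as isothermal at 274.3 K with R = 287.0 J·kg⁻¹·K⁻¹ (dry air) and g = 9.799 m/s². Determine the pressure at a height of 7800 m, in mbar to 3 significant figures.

Scale height: H = RT/g = 287.0 × 274.3 / 9.799 = 8033.9 m.
Barometric formula: P = P₀ exp(−z/H).
z/H = 7800.0/8033.9 = 0.97089; exp(−0.97089) = 0.37875.
P = 987.7 × 0.37875 = 374.09 mbar.

P ≈ 374 mbar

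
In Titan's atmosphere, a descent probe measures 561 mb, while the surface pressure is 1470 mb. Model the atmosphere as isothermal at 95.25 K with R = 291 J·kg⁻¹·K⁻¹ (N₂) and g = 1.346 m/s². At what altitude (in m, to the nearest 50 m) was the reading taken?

z ≈ 19850 m

Scale height: H = RT/g = 291 × 95.25 / 1.346 = 20593 m.
Invert the barometric formula: z = H ln(P₀/P).
P₀/P = 1470/561 = 2.6203; ln(2.6203) = 0.96329.
z = 20593 × 0.96329 = 19837 m.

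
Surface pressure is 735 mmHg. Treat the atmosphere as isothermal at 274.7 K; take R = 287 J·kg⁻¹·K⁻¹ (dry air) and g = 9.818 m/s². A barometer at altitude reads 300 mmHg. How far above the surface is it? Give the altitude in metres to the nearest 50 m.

Scale height: H = RT/g = 287 × 274.7 / 9.818 = 8030.0 m.
Invert the barometric formula: z = H ln(P₀/P).
P₀/P = 735/300 = 2.4500; ln(2.4500) = 0.89609.
z = 8030.0 × 0.89609 = 7195.6 m.

z ≈ 7200 m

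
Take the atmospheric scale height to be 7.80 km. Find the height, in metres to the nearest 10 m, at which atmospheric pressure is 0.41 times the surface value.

Set P/P₀ = exp(−z/H) = 0.41, so z = −H ln(0.41).
−ln(0.41) = 0.89160; z = 7800.0 × 0.89160 = 6954.5 m.

z ≈ 6950 m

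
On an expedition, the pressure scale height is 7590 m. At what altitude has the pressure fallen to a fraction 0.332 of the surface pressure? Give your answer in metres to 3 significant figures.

z ≈ 8370 m

Set P/P₀ = exp(−z/H) = 0.332, so z = −H ln(0.332).
−ln(0.332) = 1.1026; z = 7590.0 × 1.1026 = 8368.7 m.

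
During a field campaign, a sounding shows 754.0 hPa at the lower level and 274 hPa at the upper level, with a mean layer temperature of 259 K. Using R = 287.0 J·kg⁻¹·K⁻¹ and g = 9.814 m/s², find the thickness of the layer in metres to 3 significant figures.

Hypsometric equation: Δz = (R T̄/g) ln(P₁/P₂).
R T̄/g = 287.0 × 259 / 9.814 = 7574.2 m.
ln(754.0/274) = ln(2.7518) = 1.0123.
Δz = 7574.2 × 1.0123 = 7667.4 m.

Δz ≈ 7670 m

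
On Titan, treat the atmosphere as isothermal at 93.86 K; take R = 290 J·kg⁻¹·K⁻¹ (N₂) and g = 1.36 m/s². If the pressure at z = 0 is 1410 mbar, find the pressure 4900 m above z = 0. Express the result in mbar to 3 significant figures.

Scale height: H = RT/g = 290 × 93.86 / 1.36 = 20014 m.
Barometric formula: P = P₀ exp(−z/H).
z/H = 4900.0/20014 = 0.24483; exp(−0.24483) = 0.78284.
P = 1410 × 0.78284 = 1103.8 mbar.

P ≈ 1100 mbar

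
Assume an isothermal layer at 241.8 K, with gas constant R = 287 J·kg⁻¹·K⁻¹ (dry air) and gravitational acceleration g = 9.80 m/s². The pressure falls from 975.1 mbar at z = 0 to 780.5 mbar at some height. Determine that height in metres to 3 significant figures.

Scale height: H = RT/g = 287 × 241.8 / 9.80 = 7081.3 m.
Invert the barometric formula: z = H ln(P₀/P).
P₀/P = 975.1/780.5 = 1.2493; ln(1.2493) = 0.22258.
z = 7081.3 × 0.22258 = 1576.2 m.

z ≈ 1580 m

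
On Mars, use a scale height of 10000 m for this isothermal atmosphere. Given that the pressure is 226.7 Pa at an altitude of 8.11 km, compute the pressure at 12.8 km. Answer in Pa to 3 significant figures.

Between two levels, P₂ = P₁ exp(−Δz/H) with Δz = z₂ − z₁.
Δz = 12800 − 8110.0 = 4690.0 m; Δz/H = 4690.0/10000 = 0.46900.
P₂ = 226.7 × exp(−0.46900) = 226.7 × 0.62563 = 141.83 Pa.

P ≈ 142 Pa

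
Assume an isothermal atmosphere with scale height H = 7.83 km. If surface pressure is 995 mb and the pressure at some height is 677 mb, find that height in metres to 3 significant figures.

z ≈ 3020 m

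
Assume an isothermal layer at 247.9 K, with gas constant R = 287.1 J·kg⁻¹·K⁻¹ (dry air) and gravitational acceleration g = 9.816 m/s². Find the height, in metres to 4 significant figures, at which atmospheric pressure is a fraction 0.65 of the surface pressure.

Scale height: H = RT/g = 287.1 × 247.9 / 9.816 = 7250.6 m.
Set P/P₀ = exp(−z/H) = 0.65, so z = −H ln(0.65).
−ln(0.65) = 0.43078; z = 7250.6 × 0.43078 = 3123.4 m.

z ≈ 3123 m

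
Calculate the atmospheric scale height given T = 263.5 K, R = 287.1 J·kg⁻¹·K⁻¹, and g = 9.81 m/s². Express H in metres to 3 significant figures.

The scale height of an isothermal atmosphere is H = RT/g.
H = 287.1 × 263.5 / 9.81 = 75651/9.81 = 7711.6 m.

H ≈ 7710 m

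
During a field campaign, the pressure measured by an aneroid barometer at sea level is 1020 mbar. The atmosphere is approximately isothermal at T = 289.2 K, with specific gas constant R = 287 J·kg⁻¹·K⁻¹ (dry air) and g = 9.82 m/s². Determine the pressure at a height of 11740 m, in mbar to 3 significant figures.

P ≈ 254 mbar

Scale height: H = RT/g = 287 × 289.2 / 9.82 = 8452.2 m.
Barometric formula: P = P₀ exp(−z/H).
z/H = 11740/8452.2 = 1.3890; exp(−1.3890) = 0.24932.
P = 1020 × 0.24932 = 254.31 mbar.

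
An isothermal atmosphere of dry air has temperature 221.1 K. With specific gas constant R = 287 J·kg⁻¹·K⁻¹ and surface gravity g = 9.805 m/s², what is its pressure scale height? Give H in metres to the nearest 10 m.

The scale height of an isothermal atmosphere is H = RT/g.
H = 287 × 221.1 / 9.805 = 63456/9.805 = 6471.8 m.

H ≈ 6470 m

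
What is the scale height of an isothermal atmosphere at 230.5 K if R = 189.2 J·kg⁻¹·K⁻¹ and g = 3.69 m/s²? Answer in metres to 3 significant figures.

H ≈ 11800 m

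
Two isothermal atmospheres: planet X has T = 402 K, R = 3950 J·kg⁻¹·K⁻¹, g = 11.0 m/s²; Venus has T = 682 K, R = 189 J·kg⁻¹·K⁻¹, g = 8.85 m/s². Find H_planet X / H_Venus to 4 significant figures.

H = RT/g for each body.
H_planet X = 3950 × 402 / 11.0 = 144350 m.
H_Venus = 189 × 682 / 8.85 = 14565 m.
H_planet X/H_Venus = 144350/14565 = 9.9107.

H_planet X/H_Venus ≈ 9.911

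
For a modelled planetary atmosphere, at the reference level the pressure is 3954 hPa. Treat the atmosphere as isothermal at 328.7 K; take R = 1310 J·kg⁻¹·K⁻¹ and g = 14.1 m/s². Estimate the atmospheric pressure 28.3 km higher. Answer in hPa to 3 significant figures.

P ≈ 1570 hPa

Scale height: H = RT/g = 1310 × 328.7 / 14.1 = 30539 m.
Barometric formula: P = P₀ exp(−z/H).
z/H = 28300/30539 = 0.92668; exp(−0.92668) = 0.39587.
P = 3954 × 0.39587 = 1565.3 hPa.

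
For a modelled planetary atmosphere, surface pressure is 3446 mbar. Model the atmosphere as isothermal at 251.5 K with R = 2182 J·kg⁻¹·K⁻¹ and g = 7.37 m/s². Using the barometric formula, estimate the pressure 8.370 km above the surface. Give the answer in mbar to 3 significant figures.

P ≈ 3080 mbar

Scale height: H = RT/g = 2182 × 251.5 / 7.37 = 74460 m.
Barometric formula: P = P₀ exp(−z/H).
z/H = 8370.0/74460 = 0.11241; exp(−0.11241) = 0.89368.
P = 3446 × 0.89368 = 3079.6 mbar.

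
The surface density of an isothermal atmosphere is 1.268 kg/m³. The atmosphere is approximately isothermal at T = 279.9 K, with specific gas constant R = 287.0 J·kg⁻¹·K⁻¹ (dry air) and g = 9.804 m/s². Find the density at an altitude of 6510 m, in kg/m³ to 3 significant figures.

Scale height: H = RT/g = 287.0 × 279.9 / 9.804 = 8193.7 m.
In an isothermal atmosphere, density decays like pressure: ρ = ρ₀ exp(−z/H).
z/H = 6510.0/8193.7 = 0.79451; exp(−0.79451) = 0.45180.
ρ = 1.268 × 0.45180 = 0.57288 kg/m³.

ρ ≈ 0.573 kg/m³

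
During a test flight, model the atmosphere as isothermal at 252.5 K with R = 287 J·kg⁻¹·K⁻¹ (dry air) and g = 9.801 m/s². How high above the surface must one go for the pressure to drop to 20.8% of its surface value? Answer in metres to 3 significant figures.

Scale height: H = RT/g = 287 × 252.5 / 9.801 = 7393.9 m.
Set P/P₀ = exp(−z/H) = 0.208, so z = −H ln(0.208).
−ln(0.208) = 1.5702; z = 7393.9 × 1.5702 = 11610 m.

z ≈ 11600 m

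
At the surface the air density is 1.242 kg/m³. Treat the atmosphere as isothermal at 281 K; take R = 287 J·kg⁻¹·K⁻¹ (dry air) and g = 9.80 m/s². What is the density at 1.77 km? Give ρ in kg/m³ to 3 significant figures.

Scale height: H = RT/g = 287 × 281 / 9.80 = 8229.3 m.
In an isothermal atmosphere, density decays like pressure: ρ = ρ₀ exp(−z/H).
z/H = 1770.0/8229.3 = 0.21509; exp(−0.21509) = 0.80647.
ρ = 1.242 × 0.80647 = 1.0016 kg/m³.

ρ ≈ 1.00 kg/m³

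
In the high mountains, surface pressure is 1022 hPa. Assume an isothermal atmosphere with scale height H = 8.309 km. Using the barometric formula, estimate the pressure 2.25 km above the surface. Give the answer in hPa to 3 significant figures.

Barometric formula: P = P₀ exp(−z/H).
z/H = 2250.0/8309.0 = 0.27079; exp(−0.27079) = 0.76278.
P = 1022 × 0.76278 = 779.56 hPa.

P ≈ 780 hPa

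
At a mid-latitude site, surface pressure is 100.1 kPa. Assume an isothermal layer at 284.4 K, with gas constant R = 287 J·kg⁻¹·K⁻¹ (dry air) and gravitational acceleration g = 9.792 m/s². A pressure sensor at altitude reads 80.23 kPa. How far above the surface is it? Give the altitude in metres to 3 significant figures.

z ≈ 1840 m

Scale height: H = RT/g = 287 × 284.4 / 9.792 = 8335.7 m.
Invert the barometric formula: z = H ln(P₀/P).
P₀/P = 100.1/80.23 = 1.2477; ln(1.2477) = 0.22130.
z = 8335.7 × 0.22130 = 1844.7 m.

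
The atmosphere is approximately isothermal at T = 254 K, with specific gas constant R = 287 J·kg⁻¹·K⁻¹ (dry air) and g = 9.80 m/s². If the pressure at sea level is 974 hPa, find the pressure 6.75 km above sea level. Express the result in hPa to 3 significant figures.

P ≈ 393 hPa

Scale height: H = RT/g = 287 × 254 / 9.80 = 7438.6 m.
Barometric formula: P = P₀ exp(−z/H).
z/H = 6750.0/7438.6 = 0.90743; exp(−0.90743) = 0.40356.
P = 974 × 0.40356 = 393.07 hPa.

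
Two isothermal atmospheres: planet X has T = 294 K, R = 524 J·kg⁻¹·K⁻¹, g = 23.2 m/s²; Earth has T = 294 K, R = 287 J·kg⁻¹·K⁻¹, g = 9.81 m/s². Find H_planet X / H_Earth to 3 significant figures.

H = RT/g for each body.
H_planet X = 524 × 294 / 23.2 = 6640.3 m.
H_Earth = 287 × 294 / 9.81 = 8601.2 m.
H_planet X/H_Earth = 6640.3/8601.2 = 0.77202.

H_planet X/H_Earth ≈ 0.772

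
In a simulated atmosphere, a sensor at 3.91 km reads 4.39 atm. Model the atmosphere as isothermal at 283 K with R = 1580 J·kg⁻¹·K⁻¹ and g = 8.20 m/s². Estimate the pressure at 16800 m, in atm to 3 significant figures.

P ≈ 3.47 atm

Scale height: H = RT/g = 1580 × 283 / 8.20 = 54529 m.
Between two levels, P₂ = P₁ exp(−Δz/H) with Δz = z₂ − z₁.
Δz = 16800 − 3910.0 = 12890 m; Δz/H = 12890/54529 = 0.23639.
P₂ = 4.39 × exp(−0.23639) = 4.39 × 0.78947 = 3.4658 atm.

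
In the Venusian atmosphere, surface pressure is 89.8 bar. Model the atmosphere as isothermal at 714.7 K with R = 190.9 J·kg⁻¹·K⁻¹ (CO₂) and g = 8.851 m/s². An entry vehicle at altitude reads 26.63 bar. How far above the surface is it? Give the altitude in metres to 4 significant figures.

z ≈ 18740 m

Scale height: H = RT/g = 190.9 × 714.7 / 8.851 = 15415 m.
Invert the barometric formula: z = H ln(P₀/P).
P₀/P = 89.8/26.63 = 3.3721; ln(3.3721) = 1.2155.
z = 15415 × 1.2155 = 18737 m.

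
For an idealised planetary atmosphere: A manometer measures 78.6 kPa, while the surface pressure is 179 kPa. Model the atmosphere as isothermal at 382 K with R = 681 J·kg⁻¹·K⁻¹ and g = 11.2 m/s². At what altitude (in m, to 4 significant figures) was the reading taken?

Scale height: H = RT/g = 681 × 382 / 11.2 = 23227 m.
Invert the barometric formula: z = H ln(P₀/P).
P₀/P = 179/78.6 = 2.2774; ln(2.2774) = 0.82303.
z = 23227 × 0.82303 = 19117 m.

z ≈ 19120 m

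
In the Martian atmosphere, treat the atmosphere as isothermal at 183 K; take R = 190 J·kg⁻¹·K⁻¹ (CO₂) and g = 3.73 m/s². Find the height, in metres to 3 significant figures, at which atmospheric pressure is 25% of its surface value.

z ≈ 12900 m

Scale height: H = RT/g = 190 × 183 / 3.73 = 9321.7 m.
Set P/P₀ = exp(−z/H) = 0.25, so z = −H ln(0.25).
−ln(0.25) = 1.3863; z = 9321.7 × 1.3863 = 12923 m.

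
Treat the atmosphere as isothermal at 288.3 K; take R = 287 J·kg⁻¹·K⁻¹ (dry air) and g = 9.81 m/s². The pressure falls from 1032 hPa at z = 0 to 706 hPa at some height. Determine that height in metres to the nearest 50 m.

z ≈ 3200 m

Scale height: H = RT/g = 287 × 288.3 / 9.81 = 8434.5 m.
Invert the barometric formula: z = H ln(P₀/P).
P₀/P = 1032/706 = 1.4618; ln(1.4618) = 0.37967.
z = 8434.5 × 0.37967 = 3202.3 m.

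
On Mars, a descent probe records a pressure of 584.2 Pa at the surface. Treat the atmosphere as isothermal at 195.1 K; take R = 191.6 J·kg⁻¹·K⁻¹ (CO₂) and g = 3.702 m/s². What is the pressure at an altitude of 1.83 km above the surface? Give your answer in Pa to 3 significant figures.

Scale height: H = RT/g = 191.6 × 195.1 / 3.702 = 10098 m.
Barometric formula: P = P₀ exp(−z/H).
z/H = 1830.0/10098 = 0.18122; exp(−0.18122) = 0.83425.
P = 584.2 × 0.83425 = 487.37 Pa.

P ≈ 487 Pa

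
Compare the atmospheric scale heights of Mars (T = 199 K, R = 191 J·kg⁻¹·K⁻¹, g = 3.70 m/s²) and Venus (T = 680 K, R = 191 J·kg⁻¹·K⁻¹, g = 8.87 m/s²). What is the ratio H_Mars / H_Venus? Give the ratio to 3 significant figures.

H_Mars/H_Venus ≈ 0.702

H = RT/g for each body.
H_Mars = 191 × 199 / 3.70 = 10273 m.
H_Venus = 191 × 680 / 8.87 = 14643 m.
H_Mars/H_Venus = 10273/14643 = 0.70156.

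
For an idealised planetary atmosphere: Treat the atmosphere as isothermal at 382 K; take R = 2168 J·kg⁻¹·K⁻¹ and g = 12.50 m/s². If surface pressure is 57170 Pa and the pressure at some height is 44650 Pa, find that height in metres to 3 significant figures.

Scale height: H = RT/g = 2168 × 382 / 12.50 = 66254 m.
Invert the barometric formula: z = H ln(P₀/P).
P₀/P = 57170/44650 = 1.2804; ln(1.2804) = 0.24717.
z = 66254 × 0.24717 = 16376 m.

z ≈ 16400 m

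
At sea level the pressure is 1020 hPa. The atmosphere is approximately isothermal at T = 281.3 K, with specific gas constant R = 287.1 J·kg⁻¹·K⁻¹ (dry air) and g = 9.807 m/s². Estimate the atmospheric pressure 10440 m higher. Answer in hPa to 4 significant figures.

Scale height: H = RT/g = 287.1 × 281.3 / 9.807 = 8235.1 m.
Barometric formula: P = P₀ exp(−z/H).
z/H = 10440/8235.1 = 1.2677; exp(−1.2677) = 0.28148.
P = 1020 × 0.28148 = 287.11 hPa.

P ≈ 287.1 hPa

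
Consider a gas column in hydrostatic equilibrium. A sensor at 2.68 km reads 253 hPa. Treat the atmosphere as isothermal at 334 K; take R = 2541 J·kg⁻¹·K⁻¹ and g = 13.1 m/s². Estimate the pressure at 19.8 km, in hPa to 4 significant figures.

Scale height: H = RT/g = 2541 × 334 / 13.1 = 64786 m.
Between two levels, P₂ = P₁ exp(−Δz/H) with Δz = z₂ − z₁.
Δz = 19800 − 2680.0 = 17120 m; Δz/H = 17120/64786 = 0.26425.
P₂ = 253 × exp(−0.26425) = 253 × 0.76778 = 194.25 hPa.

P ≈ 194.2 hPa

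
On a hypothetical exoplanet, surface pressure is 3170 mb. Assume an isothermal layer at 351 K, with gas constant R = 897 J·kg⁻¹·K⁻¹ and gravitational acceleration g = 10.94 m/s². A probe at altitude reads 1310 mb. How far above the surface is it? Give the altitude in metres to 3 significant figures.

Scale height: H = RT/g = 897 × 351 / 10.94 = 28779 m.
Invert the barometric formula: z = H ln(P₀/P).
P₀/P = 3170/1310 = 2.4198; ln(2.4198) = 0.88368.
z = 28779 × 0.88368 = 25431 m.

z ≈ 25400 m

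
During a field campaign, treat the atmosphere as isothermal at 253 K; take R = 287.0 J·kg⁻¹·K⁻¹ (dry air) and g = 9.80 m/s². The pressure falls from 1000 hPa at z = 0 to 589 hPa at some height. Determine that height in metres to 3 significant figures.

Scale height: H = RT/g = 287.0 × 253 / 9.80 = 7409.3 m.
Invert the barometric formula: z = H ln(P₀/P).
P₀/P = 1000/589 = 1.6978; ln(1.6978) = 0.52933.
z = 7409.3 × 0.52933 = 3922.0 m.

z ≈ 3920 m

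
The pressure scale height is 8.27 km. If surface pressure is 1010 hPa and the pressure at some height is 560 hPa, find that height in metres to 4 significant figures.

Invert the barometric formula: z = H ln(P₀/P).
P₀/P = 1010/560 = 1.8036; ln(1.8036) = 0.58978.
z = 8270.0 × 0.58978 = 4877.5 m.

z ≈ 4877 m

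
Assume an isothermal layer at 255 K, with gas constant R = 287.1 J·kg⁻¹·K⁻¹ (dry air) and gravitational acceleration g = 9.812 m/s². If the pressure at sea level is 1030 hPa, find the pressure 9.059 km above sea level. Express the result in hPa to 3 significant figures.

Scale height: H = RT/g = 287.1 × 255 / 9.812 = 7461.3 m.
Barometric formula: P = P₀ exp(−z/H).
z/H = 9059.0/7461.3 = 1.2141; exp(−1.2141) = 0.29698.
P = 1030 × 0.29698 = 305.89 hPa.

P ≈ 306 hPa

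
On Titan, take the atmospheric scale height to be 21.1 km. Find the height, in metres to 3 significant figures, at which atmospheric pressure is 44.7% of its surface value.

z ≈ 17000 m

Set P/P₀ = exp(−z/H) = 0.447, so z = −H ln(0.447).
−ln(0.447) = 0.80520; z = 21100 × 0.80520 = 16990 m.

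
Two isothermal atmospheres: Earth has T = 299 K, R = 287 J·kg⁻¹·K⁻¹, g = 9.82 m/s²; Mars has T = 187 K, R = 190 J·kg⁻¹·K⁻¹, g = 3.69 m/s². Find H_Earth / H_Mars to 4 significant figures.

H = RT/g for each body.
H_Earth = 287 × 299 / 9.82 = 8738.6 m.
H_Mars = 190 × 187 / 3.69 = 9628.7 m.
H_Earth/H_Mars = 8738.6/9628.7 = 0.90756.

H_Earth/H_Mars ≈ 0.9076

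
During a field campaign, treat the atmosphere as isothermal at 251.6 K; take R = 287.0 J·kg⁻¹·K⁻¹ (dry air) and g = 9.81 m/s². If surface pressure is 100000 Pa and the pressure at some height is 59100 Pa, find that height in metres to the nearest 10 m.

z ≈ 3870 m

Scale height: H = RT/g = 287.0 × 251.6 / 9.81 = 7360.8 m.
Invert the barometric formula: z = H ln(P₀/P).
P₀/P = 100000/59100 = 1.6920; ln(1.6920) = 0.52591.
z = 7360.8 × 0.52591 = 3871.1 m.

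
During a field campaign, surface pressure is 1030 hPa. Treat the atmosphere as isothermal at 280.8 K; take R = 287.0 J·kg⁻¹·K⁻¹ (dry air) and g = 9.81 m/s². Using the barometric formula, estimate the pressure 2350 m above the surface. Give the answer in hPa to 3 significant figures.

P ≈ 774 hPa

Scale height: H = RT/g = 287.0 × 280.8 / 9.81 = 8215.0 m.
Barometric formula: P = P₀ exp(−z/H).
z/H = 2350.0/8215.0 = 0.28606; exp(−0.28606) = 0.75122.
P = 1030 × 0.75122 = 773.76 hPa.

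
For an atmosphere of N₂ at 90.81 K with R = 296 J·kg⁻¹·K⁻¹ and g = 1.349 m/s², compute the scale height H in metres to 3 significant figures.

H ≈ 19900 m

The scale height of an isothermal atmosphere is H = RT/g.
H = 296 × 90.81 / 1.349 = 26880/1.349 = 19926 m.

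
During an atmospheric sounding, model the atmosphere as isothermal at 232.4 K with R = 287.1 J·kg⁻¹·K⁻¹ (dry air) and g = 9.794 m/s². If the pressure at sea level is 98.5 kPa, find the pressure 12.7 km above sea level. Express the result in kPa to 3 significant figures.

P ≈ 15.3 kPa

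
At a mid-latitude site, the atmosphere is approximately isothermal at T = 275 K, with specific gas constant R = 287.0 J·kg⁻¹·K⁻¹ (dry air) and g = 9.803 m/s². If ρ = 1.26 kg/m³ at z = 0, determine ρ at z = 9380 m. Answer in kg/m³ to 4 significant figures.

ρ ≈ 0.3930 kg/m³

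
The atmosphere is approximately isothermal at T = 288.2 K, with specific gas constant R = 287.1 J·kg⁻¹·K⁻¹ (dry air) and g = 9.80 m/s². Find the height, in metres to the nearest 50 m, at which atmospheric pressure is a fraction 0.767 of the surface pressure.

Scale height: H = RT/g = 287.1 × 288.2 / 9.80 = 8443.1 m.
Set P/P₀ = exp(−z/H) = 0.767, so z = −H ln(0.767).
−ln(0.767) = 0.26527; z = 8443.1 × 0.26527 = 2239.7 m.

z ≈ 2250 m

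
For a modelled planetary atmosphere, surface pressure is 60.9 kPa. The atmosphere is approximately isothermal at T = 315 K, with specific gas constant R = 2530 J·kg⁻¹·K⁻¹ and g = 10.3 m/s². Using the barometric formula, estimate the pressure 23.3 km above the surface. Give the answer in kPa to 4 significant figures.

P ≈ 45.06 kPa

Scale height: H = RT/g = 2530 × 315 / 10.3 = 77374 m.
Barometric formula: P = P₀ exp(−z/H).
z/H = 23300/77374 = 0.30113; exp(−0.30113) = 0.73998.
P = 60.9 × 0.73998 = 45.065 kPa.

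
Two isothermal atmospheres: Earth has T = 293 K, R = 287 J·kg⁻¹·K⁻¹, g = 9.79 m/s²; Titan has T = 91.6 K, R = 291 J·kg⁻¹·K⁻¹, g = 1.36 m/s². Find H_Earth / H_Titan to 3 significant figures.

H = RT/g for each body.
H_Earth = 287 × 293 / 9.79 = 8589.5 m.
H_Titan = 291 × 91.6 / 1.36 = 19600 m.
H_Earth/H_Titan = 8589.5/19600 = 0.43824.

H_Earth/H_Titan ≈ 0.438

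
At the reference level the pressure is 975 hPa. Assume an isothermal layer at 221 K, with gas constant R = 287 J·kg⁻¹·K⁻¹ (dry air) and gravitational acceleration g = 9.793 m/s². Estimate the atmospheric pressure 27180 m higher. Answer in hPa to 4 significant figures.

Scale height: H = RT/g = 287 × 221 / 9.793 = 6476.8 m.
Barometric formula: P = P₀ exp(−z/H).
z/H = 27180/6476.8 = 4.1965; exp(−4.1965) = 0.015048.
P = 975 × 0.015048 = 14.672 hPa.

P ≈ 14.67 hPa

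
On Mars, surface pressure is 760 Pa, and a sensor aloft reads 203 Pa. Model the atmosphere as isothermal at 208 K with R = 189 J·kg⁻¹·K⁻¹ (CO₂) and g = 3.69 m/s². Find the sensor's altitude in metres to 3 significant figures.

Scale height: H = RT/g = 189 × 208 / 3.69 = 10654 m.
Invert the barometric formula: z = H ln(P₀/P).
P₀/P = 760/203 = 3.7438; ln(3.7438) = 1.3201.
z = 10654 × 1.3201 = 14064 m.

z ≈ 14100 m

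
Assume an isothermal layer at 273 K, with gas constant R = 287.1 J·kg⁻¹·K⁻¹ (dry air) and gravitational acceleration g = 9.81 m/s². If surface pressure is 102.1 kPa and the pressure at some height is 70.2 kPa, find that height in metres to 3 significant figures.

z ≈ 2990 m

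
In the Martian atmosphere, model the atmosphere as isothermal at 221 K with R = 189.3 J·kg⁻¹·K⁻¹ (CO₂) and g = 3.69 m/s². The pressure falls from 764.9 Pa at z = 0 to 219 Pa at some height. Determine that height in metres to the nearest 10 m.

z ≈ 14180 m

Scale height: H = RT/g = 189.3 × 221 / 3.69 = 11337 m.
Invert the barometric formula: z = H ln(P₀/P).
P₀/P = 764.9/219 = 3.4927; ln(3.4927) = 1.2507.
z = 11337 × 1.2507 = 14179 m.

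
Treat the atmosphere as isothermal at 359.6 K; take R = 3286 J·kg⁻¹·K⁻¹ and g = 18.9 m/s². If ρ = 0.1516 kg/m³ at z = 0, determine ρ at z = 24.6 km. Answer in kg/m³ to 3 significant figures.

ρ ≈ 0.102 kg/m³

Scale height: H = RT/g = 3286 × 359.6 / 18.9 = 62521 m.
In an isothermal atmosphere, density decays like pressure: ρ = ρ₀ exp(−z/H).
z/H = 24600/62521 = 0.39347; exp(−0.39347) = 0.67471.
ρ = 0.1516 × 0.67471 = 0.10229 kg/m³.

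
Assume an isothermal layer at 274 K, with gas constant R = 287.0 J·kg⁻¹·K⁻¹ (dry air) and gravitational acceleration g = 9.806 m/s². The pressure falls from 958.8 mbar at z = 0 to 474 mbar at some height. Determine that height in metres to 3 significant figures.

Scale height: H = RT/g = 287.0 × 274 / 9.806 = 8019.4 m.
Invert the barometric formula: z = H ln(P₀/P).
P₀/P = 958.8/474 = 2.0228; ln(2.0228) = 0.70448.
z = 8019.4 × 0.70448 = 5649.5 m.

z ≈ 5650 m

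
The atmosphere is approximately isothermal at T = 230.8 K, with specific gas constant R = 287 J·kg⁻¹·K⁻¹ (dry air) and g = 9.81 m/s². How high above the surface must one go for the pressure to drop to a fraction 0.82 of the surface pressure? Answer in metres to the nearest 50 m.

Scale height: H = RT/g = 287 × 230.8 / 9.81 = 6752.3 m.
Set P/P₀ = exp(−z/H) = 0.82, so z = −H ln(0.82).
−ln(0.82) = 0.19845; z = 6752.3 × 0.19845 = 1340.0 m.

z ≈ 1350 m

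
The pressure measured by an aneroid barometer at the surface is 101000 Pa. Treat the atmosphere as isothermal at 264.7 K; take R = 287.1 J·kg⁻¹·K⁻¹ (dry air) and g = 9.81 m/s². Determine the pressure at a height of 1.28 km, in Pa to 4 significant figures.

P ≈ 85620 Pa

Scale height: H = RT/g = 287.1 × 264.7 / 9.81 = 7746.7 m.
Barometric formula: P = P₀ exp(−z/H).
z/H = 1280.0/7746.7 = 0.16523; exp(−0.16523) = 0.84770.
P = 101000 × 0.84770 = 85618 Pa.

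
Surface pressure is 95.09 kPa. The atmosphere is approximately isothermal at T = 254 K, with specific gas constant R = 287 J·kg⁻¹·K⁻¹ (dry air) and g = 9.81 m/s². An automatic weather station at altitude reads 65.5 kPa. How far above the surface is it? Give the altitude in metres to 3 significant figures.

Scale height: H = RT/g = 287 × 254 / 9.81 = 7431.0 m.
Invert the barometric formula: z = H ln(P₀/P).
P₀/P = 95.09/65.5 = 1.4518; ln(1.4518) = 0.37280.
z = 7431.0 × 0.37280 = 2770.3 m.

z ≈ 2770 m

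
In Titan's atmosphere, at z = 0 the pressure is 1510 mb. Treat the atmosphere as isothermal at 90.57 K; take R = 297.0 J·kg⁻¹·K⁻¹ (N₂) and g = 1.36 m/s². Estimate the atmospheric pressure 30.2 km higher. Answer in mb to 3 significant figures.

Scale height: H = RT/g = 297.0 × 90.57 / 1.36 = 19779 m.
Barometric formula: P = P₀ exp(−z/H).
z/H = 30200/19779 = 1.5269; exp(−1.5269) = 0.21721.
P = 1510 × 0.21721 = 327.99 mb.

P ≈ 328 mb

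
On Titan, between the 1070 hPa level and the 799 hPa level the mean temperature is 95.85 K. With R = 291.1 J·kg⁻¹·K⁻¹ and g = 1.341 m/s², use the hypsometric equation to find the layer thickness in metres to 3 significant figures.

Δz ≈ 6080 m

Hypsometric equation: Δz = (R T̄/g) ln(P₁/P₂).
R T̄/g = 291.1 × 95.85 / 1.341 = 20807 m.
ln(1070/799) = ln(1.3392) = 0.29207.
Δz = 20807 × 0.29207 = 6077.1 m.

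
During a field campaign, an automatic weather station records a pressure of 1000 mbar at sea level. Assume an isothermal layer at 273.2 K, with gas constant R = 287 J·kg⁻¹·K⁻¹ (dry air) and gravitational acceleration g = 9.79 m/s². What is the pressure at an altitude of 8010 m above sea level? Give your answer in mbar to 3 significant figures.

P ≈ 368 mbar

Scale height: H = RT/g = 287 × 273.2 / 9.79 = 8009.0 m.
Barometric formula: P = P₀ exp(−z/H).
z/H = 8010.0/8009.0 = 1.0001; exp(−1.0001) = 0.36784.
P = 1000 × 0.36784 = 367.84 mbar.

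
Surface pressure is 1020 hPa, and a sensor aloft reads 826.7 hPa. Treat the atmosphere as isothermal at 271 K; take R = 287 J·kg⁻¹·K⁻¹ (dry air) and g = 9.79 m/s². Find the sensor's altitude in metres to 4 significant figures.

z ≈ 1669 m

Scale height: H = RT/g = 287 × 271 / 9.79 = 7944.5 m.
Invert the barometric formula: z = H ln(P₀/P).
P₀/P = 1020/826.7 = 1.2338; ln(1.2338) = 0.21010.
z = 7944.5 × 0.21010 = 1669.1 m.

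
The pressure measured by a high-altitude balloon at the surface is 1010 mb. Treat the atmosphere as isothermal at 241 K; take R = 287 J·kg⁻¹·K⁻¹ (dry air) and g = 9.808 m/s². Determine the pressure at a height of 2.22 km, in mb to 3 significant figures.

Scale height: H = RT/g = 287 × 241 / 9.808 = 7052.1 m.
Barometric formula: P = P₀ exp(−z/H).
z/H = 2220.0/7052.1 = 0.31480; exp(−0.31480) = 0.72993.
P = 1010 × 0.72993 = 737.23 mb.

P ≈ 737 mb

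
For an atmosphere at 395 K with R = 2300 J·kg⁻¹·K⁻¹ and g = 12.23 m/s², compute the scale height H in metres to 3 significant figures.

The scale height of an isothermal atmosphere is H = RT/g.
H = 2300 × 395 / 12.23 = 908500/12.23 = 74285 m.

H ≈ 74300 m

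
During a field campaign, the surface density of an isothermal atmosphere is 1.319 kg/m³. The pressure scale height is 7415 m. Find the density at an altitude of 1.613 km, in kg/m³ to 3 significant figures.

In an isothermal atmosphere, density decays like pressure: ρ = ρ₀ exp(−z/H).
z/H = 1613.0/7415.0 = 0.21753; exp(−0.21753) = 0.80450.
ρ = 1.319 × 0.80450 = 1.0611 kg/m³.

ρ ≈ 1.06 kg/m³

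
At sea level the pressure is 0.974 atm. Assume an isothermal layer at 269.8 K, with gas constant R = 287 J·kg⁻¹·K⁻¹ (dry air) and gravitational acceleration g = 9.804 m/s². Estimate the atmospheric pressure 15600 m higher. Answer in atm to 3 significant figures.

Scale height: H = RT/g = 287 × 269.8 / 9.804 = 7898.1 m.
Barometric formula: P = P₀ exp(−z/H).
z/H = 15600/7898.1 = 1.9752; exp(−1.9752) = 0.13873.
P = 0.974 × 0.13873 = 0.13512 atm.

P ≈ 0.135 atm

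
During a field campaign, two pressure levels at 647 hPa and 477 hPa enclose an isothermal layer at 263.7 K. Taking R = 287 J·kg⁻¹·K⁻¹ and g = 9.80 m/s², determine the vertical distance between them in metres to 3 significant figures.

Hypsometric equation: Δz = (R T̄/g) ln(P₁/P₂).
R T̄/g = 287 × 263.7 / 9.80 = 7722.6 m.
ln(647/477) = ln(1.3564) = 0.30483.
Δz = 7722.6 × 0.30483 = 2354.1 m.

Δz ≈ 2350 m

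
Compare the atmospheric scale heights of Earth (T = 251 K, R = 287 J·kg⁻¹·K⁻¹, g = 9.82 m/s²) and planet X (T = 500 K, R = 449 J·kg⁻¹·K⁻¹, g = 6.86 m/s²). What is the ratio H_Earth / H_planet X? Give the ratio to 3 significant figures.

H_Earth/H_planet X ≈ 0.224

H = RT/g for each body.
H_Earth = 287 × 251 / 9.82 = 7335.7 m.
H_planet X = 449 × 500 / 6.86 = 32726 m.
H_Earth/H_planet X = 7335.7/32726 = 0.22416.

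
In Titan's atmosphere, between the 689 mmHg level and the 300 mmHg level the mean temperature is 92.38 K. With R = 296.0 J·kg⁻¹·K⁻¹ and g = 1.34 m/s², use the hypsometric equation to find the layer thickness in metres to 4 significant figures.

Hypsometric equation: Δz = (R T̄/g) ln(P₁/P₂).
R T̄/g = 296.0 × 92.38 / 1.34 = 20406 m.
ln(689/300) = ln(2.2967) = 0.83147.
Δz = 20406 × 0.83147 = 16967 m.

Δz ≈ 16970 m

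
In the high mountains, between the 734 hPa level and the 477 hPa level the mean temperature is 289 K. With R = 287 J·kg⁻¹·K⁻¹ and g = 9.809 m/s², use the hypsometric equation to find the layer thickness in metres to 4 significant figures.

Δz ≈ 3644 m

Hypsometric equation: Δz = (R T̄/g) ln(P₁/P₂).
R T̄/g = 287 × 289 / 9.809 = 8455.8 m.
ln(734/477) = ln(1.5388) = 0.43100.
Δz = 8455.8 × 0.43100 = 3644.4 m.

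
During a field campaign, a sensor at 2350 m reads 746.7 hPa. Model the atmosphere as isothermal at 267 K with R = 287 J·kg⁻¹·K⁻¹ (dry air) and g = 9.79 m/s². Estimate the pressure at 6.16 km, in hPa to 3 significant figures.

Scale height: H = RT/g = 287 × 267 / 9.79 = 7827.3 m.
Between two levels, P₂ = P₁ exp(−Δz/H) with Δz = z₂ − z₁.
Δz = 6160.0 − 2350.0 = 3810.0 m; Δz/H = 3810.0/7827.3 = 0.48676.
P₂ = 746.7 × exp(−0.48676) = 746.7 × 0.61461 = 458.93 hPa.

P ≈ 459 hPa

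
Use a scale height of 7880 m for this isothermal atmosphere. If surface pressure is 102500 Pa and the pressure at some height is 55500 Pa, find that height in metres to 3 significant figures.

Invert the barometric formula: z = H ln(P₀/P).
P₀/P = 102500/55500 = 1.8468; ln(1.8468) = 0.61345.
z = 7880.0 × 0.61345 = 4834.0 m.

z ≈ 4830 m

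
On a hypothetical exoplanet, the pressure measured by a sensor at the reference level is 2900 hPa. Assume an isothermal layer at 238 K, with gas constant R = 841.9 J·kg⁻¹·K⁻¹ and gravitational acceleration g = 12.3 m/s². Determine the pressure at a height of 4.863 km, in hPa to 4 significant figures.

P ≈ 2152 hPa

Scale height: H = RT/g = 841.9 × 238 / 12.3 = 16290 m.
Barometric formula: P = P₀ exp(−z/H).
z/H = 4863.0/16290 = 0.29853; exp(−0.29853) = 0.74191.
P = 2900 × 0.74191 = 2151.5 hPa.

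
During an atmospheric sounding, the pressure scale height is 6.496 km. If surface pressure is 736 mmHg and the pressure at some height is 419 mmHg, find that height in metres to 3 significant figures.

z ≈ 3660 m

Invert the barometric formula: z = H ln(P₀/P).
P₀/P = 736/419 = 1.7566; ln(1.7566) = 0.56338.
z = 6496.0 × 0.56338 = 3659.7 m.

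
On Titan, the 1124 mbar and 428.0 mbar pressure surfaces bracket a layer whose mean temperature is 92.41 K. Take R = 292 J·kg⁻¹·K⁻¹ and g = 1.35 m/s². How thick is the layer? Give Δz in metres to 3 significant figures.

Δz ≈ 19300 m

Hypsometric equation: Δz = (R T̄/g) ln(P₁/P₂).
R T̄/g = 292 × 92.41 / 1.35 = 19988 m.
ln(1124/428.0) = ln(2.6262) = 0.96554.
Δz = 19988 × 0.96554 = 19299 m.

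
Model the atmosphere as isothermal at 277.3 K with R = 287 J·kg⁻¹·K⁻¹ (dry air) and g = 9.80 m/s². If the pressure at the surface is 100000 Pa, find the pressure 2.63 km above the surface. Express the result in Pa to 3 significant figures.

Scale height: H = RT/g = 287 × 277.3 / 9.80 = 8120.9 m.
Barometric formula: P = P₀ exp(−z/H).
z/H = 2630.0/8120.9 = 0.32386; exp(−0.32386) = 0.72335.
P = 100000 × 0.72335 = 72335 Pa.

P ≈ 72300 Pa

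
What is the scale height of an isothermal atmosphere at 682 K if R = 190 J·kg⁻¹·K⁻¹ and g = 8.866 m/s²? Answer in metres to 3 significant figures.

H ≈ 14600 m

The scale height of an isothermal atmosphere is H = RT/g.
H = 190 × 682 / 8.866 = 129580/8.866 = 14615 m.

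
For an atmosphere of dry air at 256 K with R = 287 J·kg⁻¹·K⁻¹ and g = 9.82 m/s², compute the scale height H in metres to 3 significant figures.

H ≈ 7480 m

The scale height of an isothermal atmosphere is H = RT/g.
H = 287 × 256 / 9.82 = 73472/9.82 = 7481.9 m.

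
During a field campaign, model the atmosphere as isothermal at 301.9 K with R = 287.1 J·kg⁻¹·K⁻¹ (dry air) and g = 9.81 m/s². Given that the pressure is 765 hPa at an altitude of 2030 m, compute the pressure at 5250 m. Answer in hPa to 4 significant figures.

P ≈ 531.4 hPa

Scale height: H = RT/g = 287.1 × 301.9 / 9.81 = 8835.4 m.
Between two levels, P₂ = P₁ exp(−Δz/H) with Δz = z₂ − z₁.
Δz = 5250.0 − 2030.0 = 3220.0 m; Δz/H = 3220.0/8835.4 = 0.36444.
P₂ = 765 × exp(−0.36444) = 765 × 0.69459 = 531.36 hPa.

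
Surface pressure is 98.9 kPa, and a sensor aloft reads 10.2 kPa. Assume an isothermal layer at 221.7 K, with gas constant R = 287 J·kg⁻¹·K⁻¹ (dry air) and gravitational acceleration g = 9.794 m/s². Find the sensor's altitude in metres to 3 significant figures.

Scale height: H = RT/g = 287 × 221.7 / 9.794 = 6496.6 m.
Invert the barometric formula: z = H ln(P₀/P).
P₀/P = 98.9/10.2 = 9.6961; ln(9.6961) = 2.2717.
z = 6496.6 × 2.2717 = 14758 m.

z ≈ 14800 m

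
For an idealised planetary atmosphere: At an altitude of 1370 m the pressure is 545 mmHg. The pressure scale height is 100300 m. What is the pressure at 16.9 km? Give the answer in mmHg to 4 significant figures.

P ≈ 466.8 mmHg

Between two levels, P₂ = P₁ exp(−Δz/H) with Δz = z₂ − z₁.
Δz = 16900 − 1370.0 = 15530 m; Δz/H = 15530/100300 = 0.15484.
P₂ = 545 × exp(−0.15484) = 545 × 0.85655 = 466.82 mmHg.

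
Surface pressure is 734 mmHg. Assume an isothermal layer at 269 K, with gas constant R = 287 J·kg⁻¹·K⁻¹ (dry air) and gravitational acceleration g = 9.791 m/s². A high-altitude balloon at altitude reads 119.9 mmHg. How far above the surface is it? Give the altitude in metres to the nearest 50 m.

z ≈ 14300 m

Scale height: H = RT/g = 287 × 269 / 9.791 = 7885.1 m.
Invert the barometric formula: z = H ln(P₀/P).
P₀/P = 734/119.9 = 6.1218; ln(6.1218) = 1.8119.
z = 7885.1 × 1.8119 = 14287 m.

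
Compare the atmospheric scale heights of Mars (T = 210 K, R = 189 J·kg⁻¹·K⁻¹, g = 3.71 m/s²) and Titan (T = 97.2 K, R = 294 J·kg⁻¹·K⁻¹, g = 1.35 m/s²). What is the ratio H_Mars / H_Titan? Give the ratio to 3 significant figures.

H_Mars/H_Titan ≈ 0.505

H = RT/g for each body.
H_Mars = 189 × 210 / 3.71 = 10698 m.
H_Titan = 294 × 97.2 / 1.35 = 21168 m.
H_Mars/H_Titan = 10698/21168 = 0.50539.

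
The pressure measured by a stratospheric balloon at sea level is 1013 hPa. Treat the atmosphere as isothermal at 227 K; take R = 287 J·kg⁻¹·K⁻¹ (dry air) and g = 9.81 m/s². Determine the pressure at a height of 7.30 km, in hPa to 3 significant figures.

Scale height: H = RT/g = 287 × 227 / 9.81 = 6641.1 m.
Barometric formula: P = P₀ exp(−z/H).
z/H = 7300.0/6641.1 = 1.0992; exp(−1.0992) = 0.33314.
P = 1013 × 0.33314 = 337.47 hPa.

P ≈ 337 hPa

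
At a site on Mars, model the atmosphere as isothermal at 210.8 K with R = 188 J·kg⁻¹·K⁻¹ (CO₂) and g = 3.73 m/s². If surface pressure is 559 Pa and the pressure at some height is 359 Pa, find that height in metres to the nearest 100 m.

Scale height: H = RT/g = 188 × 210.8 / 3.73 = 10625 m.
Invert the barometric formula: z = H ln(P₀/P).
P₀/P = 559/359 = 1.5571; ln(1.5571) = 0.44283.
z = 10625 × 0.44283 = 4705.1 m.

z ≈ 4700 m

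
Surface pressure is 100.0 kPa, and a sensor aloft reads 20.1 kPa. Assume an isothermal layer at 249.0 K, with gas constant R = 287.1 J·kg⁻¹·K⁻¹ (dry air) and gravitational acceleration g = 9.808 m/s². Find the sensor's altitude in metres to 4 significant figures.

z ≈ 11690 m

Scale height: H = RT/g = 287.1 × 249.0 / 9.808 = 7288.7 m.
Invert the barometric formula: z = H ln(P₀/P).
P₀/P = 100.0/20.1 = 4.9751; ln(4.9751) = 1.6044.
z = 7288.7 × 1.6044 = 11694 m.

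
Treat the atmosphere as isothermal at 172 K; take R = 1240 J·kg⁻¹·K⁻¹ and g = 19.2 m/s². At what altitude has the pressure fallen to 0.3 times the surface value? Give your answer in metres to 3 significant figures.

Scale height: H = RT/g = 1240 × 172 / 19.2 = 11108 m.
Set P/P₀ = exp(−z/H) = 0.3, so z = −H ln(0.3).
−ln(0.3) = 1.2040; z = 11108 × 1.2040 = 13374 m.

z ≈ 13400 m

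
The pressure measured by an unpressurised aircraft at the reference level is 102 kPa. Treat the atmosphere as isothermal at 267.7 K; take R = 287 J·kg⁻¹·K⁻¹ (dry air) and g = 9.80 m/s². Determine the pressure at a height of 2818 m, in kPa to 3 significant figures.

P ≈ 71.2 kPa

Scale height: H = RT/g = 287 × 267.7 / 9.80 = 7839.8 m.
Barometric formula: P = P₀ exp(−z/H).
z/H = 2818.0/7839.8 = 0.35945; exp(−0.35945) = 0.69806.
P = 102 × 0.69806 = 71.202 kPa.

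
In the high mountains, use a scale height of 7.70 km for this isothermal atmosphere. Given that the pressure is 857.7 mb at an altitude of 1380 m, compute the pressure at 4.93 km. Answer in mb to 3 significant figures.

Between two levels, P₂ = P₁ exp(−Δz/H) with Δz = z₂ − z₁.
Δz = 4930.0 − 1380.0 = 3550.0 m; Δz/H = 3550.0/7700.0 = 0.46104.
P₂ = 857.7 × exp(−0.46104) = 857.7 × 0.63063 = 540.89 mb.

P ≈ 541 mb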